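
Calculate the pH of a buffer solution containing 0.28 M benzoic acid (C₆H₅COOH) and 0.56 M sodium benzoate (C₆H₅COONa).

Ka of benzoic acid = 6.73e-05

pKa = -log(6.73e-05) = 4.17. pH = pKa + log([A⁻]/[HA]) = 4.17 + log(0.56/0.28)

pH = 4.47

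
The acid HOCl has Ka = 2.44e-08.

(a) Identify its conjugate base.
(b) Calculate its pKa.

(a) The conjugate base is formed by removing one H⁺ from HOCl, giving OCl⁻. (b) pKa = -log(Ka) = -log(2.44e-08) = 7.61.

Conjugate base: OCl⁻; pK_a = 7.61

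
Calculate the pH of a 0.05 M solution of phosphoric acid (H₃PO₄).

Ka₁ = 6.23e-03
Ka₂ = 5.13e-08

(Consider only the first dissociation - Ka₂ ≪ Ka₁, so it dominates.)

First dissociation dominates. From Ka₁ = [H⁺][HA⁻]/[H₂A], x² + Ka₁·x − Ka₁·C = 0 with C = 0.05 M and Ka₁ = 6.23e-03. Solving: [H⁺] = (−Ka₁ + √(Ka₁² + 4·Ka₁·C)) / 2 = 1.4807e-02 M. pH = -log(1.4807e-02) = 1.83.

pH = 1.83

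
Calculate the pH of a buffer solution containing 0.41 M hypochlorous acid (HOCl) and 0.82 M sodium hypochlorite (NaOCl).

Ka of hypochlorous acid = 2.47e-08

pKa = -log(2.47e-08) = 7.61. pH = pKa + log([A⁻]/[HA]) = 7.61 + log(0.82/0.41)

pH = 7.91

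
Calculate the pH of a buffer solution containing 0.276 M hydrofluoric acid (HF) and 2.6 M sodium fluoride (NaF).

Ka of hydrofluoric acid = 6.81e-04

pKa = -log(6.81e-04) = 3.17. pH = pKa + log([A⁻]/[HA]) = 3.17 + log(2.6/0.276)

pH = 4.14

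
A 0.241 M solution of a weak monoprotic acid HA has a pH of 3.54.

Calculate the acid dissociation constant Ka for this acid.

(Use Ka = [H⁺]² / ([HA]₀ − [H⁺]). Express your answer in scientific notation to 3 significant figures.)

[H⁺] = 10^(−pH) = 10^(−3.54) = 2.884e-04 M. For HA ⇌ H⁺ + A⁻, Ka = [H⁺][A⁻]/[HA] = [H⁺]² / ([HA]₀ − [H⁺]) = (2.884e-04)² / (0.241 − 2.884e-04) = 3.46e-07.

K_a = 3.46e-07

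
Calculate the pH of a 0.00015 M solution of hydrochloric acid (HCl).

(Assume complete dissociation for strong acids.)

[H⁺] = 0.00015 M for strong acid. pH = -log[H⁺] = -log(0.00015)

pH = 3.82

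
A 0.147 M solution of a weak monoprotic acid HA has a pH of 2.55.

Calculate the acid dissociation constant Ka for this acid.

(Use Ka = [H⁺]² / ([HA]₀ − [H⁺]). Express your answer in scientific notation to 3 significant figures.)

[H⁺] = 10^(−pH) = 10^(−2.55) = 2.818e-03 M. For HA ⇌ H⁺ + A⁻, Ka = [H⁺][A⁻]/[HA] = [H⁺]² / ([HA]₀ − [H⁺]) = (2.818e-03)² / (0.147 − 2.818e-03) = 5.51e-05.

K_a = 5.51e-05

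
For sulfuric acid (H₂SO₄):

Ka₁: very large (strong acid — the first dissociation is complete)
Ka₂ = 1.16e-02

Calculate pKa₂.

pKa₂ = -log(Ka₂) = -log(1.16e-02) = 1.94.

pK_{a2} = 1.94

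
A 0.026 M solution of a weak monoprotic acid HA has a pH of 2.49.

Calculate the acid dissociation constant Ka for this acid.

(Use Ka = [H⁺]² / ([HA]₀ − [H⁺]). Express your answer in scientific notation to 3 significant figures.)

[H⁺] = 10^(−pH) = 10^(−2.49) = 3.236e-03 M. For HA ⇌ H⁺ + A⁻, Ka = [H⁺][A⁻]/[HA] = [H⁺]² / ([HA]₀ − [H⁺]) = (3.236e-03)² / (0.026 − 3.236e-03) = 4.60e-04.

K_a = 4.60e-04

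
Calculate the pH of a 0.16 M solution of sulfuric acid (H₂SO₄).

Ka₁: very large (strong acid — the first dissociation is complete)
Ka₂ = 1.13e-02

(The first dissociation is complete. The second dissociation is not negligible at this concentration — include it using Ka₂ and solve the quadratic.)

First dissociation is complete: [H⁺]₀ = [HSO₄⁻]₀ = C = 0.16 M. Second dissociation HSO₄⁻ ⇌ H⁺ + SO₄²⁻: let x = [SO₄²⁻]. Ka₂ = (C + x)·x / (C − x) = 1.13e-02 → x² + (C + Ka₂)·x − Ka₂·C = 0 → x² + 0.17130·x − 1.808e-03 = 0. x = (−0.17130 + √(0.17130² + 4 × 1.808e-03)) / 2 = 9.9739e-03 M. [H⁺] = C + x = 0.16 + 9.9739e-03 = 1.6997e-01 M. pH = -log(1.6997e-01) = 0.77.

pH = 0.77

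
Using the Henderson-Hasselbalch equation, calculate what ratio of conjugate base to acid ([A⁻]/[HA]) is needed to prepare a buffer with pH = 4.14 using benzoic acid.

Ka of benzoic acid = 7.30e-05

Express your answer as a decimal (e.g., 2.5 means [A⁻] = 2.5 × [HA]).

pKa = -log(7.30e-05) = 4.1367. pH = pKa + log([A⁻]/[HA]), so log([A⁻]/[HA]) = pH − pKa = 4.14 − 4.1367 = 0.0033. [A⁻]/[HA] = 10^(0.0033) = 1.01

[A⁻]/[HA] = 1.01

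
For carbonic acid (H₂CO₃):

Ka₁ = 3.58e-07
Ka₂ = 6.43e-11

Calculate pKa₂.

pKa₂ = -log(Ka₂) = -log(6.43e-11) = 10.19.

pK_{a2} = 10.19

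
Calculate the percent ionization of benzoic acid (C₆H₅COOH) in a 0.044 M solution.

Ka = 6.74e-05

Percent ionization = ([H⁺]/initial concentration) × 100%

Using Ka equilibrium: x² + Ka×x - Ka×C = 0. Solving: [H⁺] = 1.6887e-03. Percent = (1.6887e-03/0.044) × 100

Percent ionization = 3.84%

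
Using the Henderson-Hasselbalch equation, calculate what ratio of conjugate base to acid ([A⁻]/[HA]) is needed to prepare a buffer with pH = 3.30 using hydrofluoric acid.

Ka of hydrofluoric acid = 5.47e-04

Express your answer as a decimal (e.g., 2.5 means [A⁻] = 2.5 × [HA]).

pKa = -log(5.47e-04) = 3.2620. pH = pKa + log([A⁻]/[HA]), so log([A⁻]/[HA]) = pH − pKa = 3.30 − 3.2620 = 0.0380. [A⁻]/[HA] = 10^(0.0380) = 1.09

[A⁻]/[HA] = 1.09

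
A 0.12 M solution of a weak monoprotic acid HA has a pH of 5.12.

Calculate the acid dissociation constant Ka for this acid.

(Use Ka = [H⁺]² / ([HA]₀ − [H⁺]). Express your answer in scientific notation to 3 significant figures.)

[H⁺] = 10^(−pH) = 10^(−5.12) = 7.586e-06 M. For HA ⇌ H⁺ + A⁻, Ka = [H⁺][A⁻]/[HA] = [H⁺]² / ([HA]₀ − [H⁺]) = (7.586e-06)² / (0.12 − 7.586e-06) = 4.80e-10.

K_a = 4.80e-10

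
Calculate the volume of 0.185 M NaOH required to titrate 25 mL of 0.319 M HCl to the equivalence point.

At equivalence: moles acid = moles base. moles HCl = 0.319 × 25/1000 = 0.007975 mol. V_base = moles / 0.185 × 1000 = 43.1 mL.

V_{base} = 43.1 mL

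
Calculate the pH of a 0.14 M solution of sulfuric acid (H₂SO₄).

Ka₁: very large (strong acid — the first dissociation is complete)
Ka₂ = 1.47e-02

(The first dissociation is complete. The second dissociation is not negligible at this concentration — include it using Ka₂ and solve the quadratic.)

First dissociation is complete: [H⁺]₀ = [HSO₄⁻]₀ = C = 0.14 M. Second dissociation HSO₄⁻ ⇌ H⁺ + SO₄²⁻: let x = [SO₄²⁻]. Ka₂ = (C + x)·x / (C − x) = 1.47e-02 → x² + (C + Ka₂)·x − Ka₂·C = 0 → x² + 0.15470·x − 2.058e-03 = 0. x = (−0.15470 + √(0.15470² + 4 × 2.058e-03)) / 2 = 1.2322e-02 M. [H⁺] = C + x = 0.14 + 1.2322e-02 = 1.5232e-01 M. pH = -log(1.5232e-01) = 0.82.

pH = 0.82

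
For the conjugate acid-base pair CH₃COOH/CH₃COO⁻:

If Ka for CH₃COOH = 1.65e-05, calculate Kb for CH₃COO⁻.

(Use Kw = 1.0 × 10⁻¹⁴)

For a conjugate pair Ka × Kb = Kw, so Kb = Kw/Ka = 1.0 × 10⁻¹⁴ / 1.65e-05 = 6.06e-10.

K_b = 6.06e-10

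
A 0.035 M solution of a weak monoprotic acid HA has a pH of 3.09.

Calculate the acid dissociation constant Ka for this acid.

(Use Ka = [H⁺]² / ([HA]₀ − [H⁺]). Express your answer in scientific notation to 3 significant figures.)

[H⁺] = 10^(−pH) = 10^(−3.09) = 8.128e-04 M. For HA ⇌ H⁺ + A⁻, Ka = [H⁺][A⁻]/[HA] = [H⁺]² / ([HA]₀ − [H⁺]) = (8.128e-04)² / (0.035 − 8.128e-04) = 1.93e-05.

K_a = 1.93e-05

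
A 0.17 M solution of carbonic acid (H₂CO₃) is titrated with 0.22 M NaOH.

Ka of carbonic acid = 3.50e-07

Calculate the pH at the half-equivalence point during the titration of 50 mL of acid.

At half-equivalence [HA] = [A⁻], so Henderson-Hasselbalch gives pH = pKa = -log(3.50e-07) = 6.46.

pH = pKa = 6.46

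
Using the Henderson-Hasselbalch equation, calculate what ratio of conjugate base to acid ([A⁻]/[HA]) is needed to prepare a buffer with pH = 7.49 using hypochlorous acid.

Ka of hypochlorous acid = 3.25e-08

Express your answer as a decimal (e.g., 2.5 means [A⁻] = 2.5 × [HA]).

pKa = -log(3.25e-08) = 7.4881. pH = pKa + log([A⁻]/[HA]), so log([A⁻]/[HA]) = pH − pKa = 7.49 − 7.4881 = 0.0019. [A⁻]/[HA] = 10^(0.0019) = 1.00

[A⁻]/[HA] = 1.00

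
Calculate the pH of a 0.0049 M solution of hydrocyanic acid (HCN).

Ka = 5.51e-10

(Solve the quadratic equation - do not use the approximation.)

x² + Ka×x - Ka×C = 0. Using quadratic formula: [H⁺] = 1.6429e-06

pH = 5.78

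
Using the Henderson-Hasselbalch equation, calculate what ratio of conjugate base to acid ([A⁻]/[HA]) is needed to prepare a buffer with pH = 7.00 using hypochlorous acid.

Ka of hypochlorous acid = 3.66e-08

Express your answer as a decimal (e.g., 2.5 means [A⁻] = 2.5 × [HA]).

pKa = -log(3.66e-08) = 7.4365. pH = pKa + log([A⁻]/[HA]), so log([A⁻]/[HA]) = pH − pKa = 7.00 − 7.4365 = -0.4365. [A⁻]/[HA] = 10^(-0.4365) = 0.366

[A⁻]/[HA] = 0.366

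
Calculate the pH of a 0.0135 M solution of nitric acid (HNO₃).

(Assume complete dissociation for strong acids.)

[H⁺] = 0.0135 M for strong acid. pH = -log[H⁺] = -log(0.0135)

pH = 1.87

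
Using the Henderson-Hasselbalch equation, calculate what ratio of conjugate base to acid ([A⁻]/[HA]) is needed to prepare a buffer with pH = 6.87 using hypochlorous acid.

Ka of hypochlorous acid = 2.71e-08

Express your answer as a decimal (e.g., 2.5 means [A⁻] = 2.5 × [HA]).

pKa = -log(2.71e-08) = 7.5670. pH = pKa + log([A⁻]/[HA]), so log([A⁻]/[HA]) = pH − pKa = 6.87 − 7.5670 = -0.6970. [A⁻]/[HA] = 10^(-0.6970) = 0.201

[A⁻]/[HA] = 0.201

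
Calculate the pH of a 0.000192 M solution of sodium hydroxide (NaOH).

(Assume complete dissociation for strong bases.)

[OH⁻] = 0.000192 M for strong base. pOH = -log[OH⁻] = 3.72, pH = 14 - pOH

pH = 10.28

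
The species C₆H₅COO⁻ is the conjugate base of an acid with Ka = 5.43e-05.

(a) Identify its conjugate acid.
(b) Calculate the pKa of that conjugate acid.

(a) The conjugate acid is formed by adding one H⁺ to C₆H₅COO⁻, giving C₆H₅COOH. (b) pKa = -log(Ka) = -log(5.43e-05) = 4.27.

Conjugate acid: C₆H₅COOH; pK_a = 4.27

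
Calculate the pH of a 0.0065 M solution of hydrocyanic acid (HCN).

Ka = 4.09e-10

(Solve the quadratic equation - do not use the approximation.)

x² + Ka×x - Ka×C = 0. Using quadratic formula: [H⁺] = 1.6303e-06

pH = 5.79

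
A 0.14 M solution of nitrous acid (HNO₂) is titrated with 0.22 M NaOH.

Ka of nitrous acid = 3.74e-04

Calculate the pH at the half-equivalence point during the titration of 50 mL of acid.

At half-equivalence [HA] = [A⁻], so Henderson-Hasselbalch gives pH = pKa = -log(3.74e-04) = 3.43.

pH = pKa = 3.43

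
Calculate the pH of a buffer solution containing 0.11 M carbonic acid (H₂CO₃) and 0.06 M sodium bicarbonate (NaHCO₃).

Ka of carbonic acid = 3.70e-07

pKa = -log(3.70e-07) = 6.43. pH = pKa + log([A⁻]/[HA]) = 6.43 + log(0.06/0.11)

pH = 6.17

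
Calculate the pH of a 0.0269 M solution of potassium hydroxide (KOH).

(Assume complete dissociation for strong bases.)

[OH⁻] = 0.0269 M for strong base. pOH = -log[OH⁻] = 1.57, pH = 14 - pOH

pH = 12.43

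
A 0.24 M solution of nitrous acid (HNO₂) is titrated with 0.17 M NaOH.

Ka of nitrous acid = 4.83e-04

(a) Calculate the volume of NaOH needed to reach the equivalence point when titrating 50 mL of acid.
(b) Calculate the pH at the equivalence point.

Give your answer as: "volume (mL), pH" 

moles acid = 0.24 × 50/1000 = 0.012 mol; V_base = moles/0.17 × 1000 = 70.6 mL. At equivalence only the conjugate base is present: [A⁻] = 0.012/0.121 = 9.9512e-02 M. Kb = Kw/Ka = 2.07e-11; [OH⁻] = √(Kb × [A⁻]) = 1.4354e-06; pOH = 5.84; pH = 14 - pOH = 8.16.

V = 70.6 mL, pH = 8.16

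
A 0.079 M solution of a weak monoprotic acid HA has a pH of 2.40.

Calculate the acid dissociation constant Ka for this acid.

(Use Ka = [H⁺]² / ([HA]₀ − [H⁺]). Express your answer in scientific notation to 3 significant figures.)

[H⁺] = 10^(−pH) = 10^(−2.40) = 3.981e-03 M. For HA ⇌ H⁺ + A⁻, Ka = [H⁺][A⁻]/[HA] = [H⁺]² / ([HA]₀ − [H⁺]) = (3.981e-03)² / (0.079 − 3.981e-03) = 2.11e-04.

K_a = 2.11e-04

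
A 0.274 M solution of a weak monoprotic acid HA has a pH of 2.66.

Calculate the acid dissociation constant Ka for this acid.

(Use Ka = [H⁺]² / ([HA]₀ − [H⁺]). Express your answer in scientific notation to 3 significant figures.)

[H⁺] = 10^(−pH) = 10^(−2.66) = 2.188e-03 M. For HA ⇌ H⁺ + A⁻, Ka = [H⁺][A⁻]/[HA] = [H⁺]² / ([HA]₀ − [H⁺]) = (2.188e-03)² / (0.274 − 2.188e-03) = 1.76e-05.

K_a = 1.76e-05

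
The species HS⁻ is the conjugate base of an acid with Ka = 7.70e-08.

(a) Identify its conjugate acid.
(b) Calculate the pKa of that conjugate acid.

(a) The conjugate acid is formed by adding one H⁺ to HS⁻, giving H₂S. (b) pKa = -log(Ka) = -log(7.70e-08) = 7.11.

Conjugate acid: H₂S; pK_a = 7.11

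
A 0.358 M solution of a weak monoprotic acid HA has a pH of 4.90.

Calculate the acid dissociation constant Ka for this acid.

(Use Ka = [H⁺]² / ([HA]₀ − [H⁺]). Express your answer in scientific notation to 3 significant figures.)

[H⁺] = 10^(−pH) = 10^(−4.90) = 1.259e-05 M. For HA ⇌ H⁺ + A⁻, Ka = [H⁺][A⁻]/[HA] = [H⁺]² / ([HA]₀ − [H⁺]) = (1.259e-05)² / (0.358 − 1.259e-05) = 4.43e-10.

K_a = 4.43e-10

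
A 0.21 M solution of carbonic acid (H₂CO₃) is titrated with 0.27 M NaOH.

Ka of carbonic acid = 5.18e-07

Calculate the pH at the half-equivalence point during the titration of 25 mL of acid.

At half-equivalence [HA] = [A⁻], so Henderson-Hasselbalch gives pH = pKa = -log(5.18e-07) = 6.29.

pH = pKa = 6.29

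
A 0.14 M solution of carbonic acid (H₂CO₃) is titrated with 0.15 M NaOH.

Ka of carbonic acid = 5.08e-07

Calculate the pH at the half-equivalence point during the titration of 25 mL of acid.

At half-equivalence [HA] = [A⁻], so Henderson-Hasselbalch gives pH = pKa = -log(5.08e-07) = 6.29.

pH = pKa = 6.29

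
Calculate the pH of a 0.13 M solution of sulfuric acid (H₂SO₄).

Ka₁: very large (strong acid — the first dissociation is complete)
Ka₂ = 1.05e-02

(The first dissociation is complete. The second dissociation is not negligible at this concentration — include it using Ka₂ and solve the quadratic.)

First dissociation is complete: [H⁺]₀ = [HSO₄⁻]₀ = C = 0.13 M. Second dissociation HSO₄⁻ ⇌ H⁺ + SO₄²⁻: let x = [SO₄²⁻]. Ka₂ = (C + x)·x / (C − x) = 1.05e-02 → x² + (C + Ka₂)·x − Ka₂·C = 0 → x² + 0.14050·x − 1.365e-03 = 0. x = (−0.14050 + √(0.14050² + 4 × 1.365e-03)) / 2 = 9.1229e-03 M. [H⁺] = C + x = 0.13 + 9.1229e-03 = 1.3912e-01 M. pH = -log(1.3912e-01) = 0.86.

pH = 0.86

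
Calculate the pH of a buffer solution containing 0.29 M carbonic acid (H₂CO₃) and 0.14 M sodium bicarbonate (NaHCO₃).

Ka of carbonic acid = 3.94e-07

pKa = -log(3.94e-07) = 6.40. pH = pKa + log([A⁻]/[HA]) = 6.40 + log(0.14/0.29)

pH = 6.09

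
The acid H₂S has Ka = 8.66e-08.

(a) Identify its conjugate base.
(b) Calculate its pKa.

(a) The conjugate base is formed by removing one H⁺ from H₂S, giving HS⁻. (b) pKa = -log(Ka) = -log(8.66e-08) = 7.06.

Conjugate base: HS⁻; pK_a = 7.06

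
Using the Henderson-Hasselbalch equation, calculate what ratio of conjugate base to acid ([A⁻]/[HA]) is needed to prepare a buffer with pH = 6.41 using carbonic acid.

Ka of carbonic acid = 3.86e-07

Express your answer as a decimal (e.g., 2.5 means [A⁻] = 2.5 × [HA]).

pKa = -log(3.86e-07) = 6.4134. pH = pKa + log([A⁻]/[HA]), so log([A⁻]/[HA]) = pH − pKa = 6.41 − 6.4134 = -0.0034. [A⁻]/[HA] = 10^(-0.0034) = 0.992

[A⁻]/[HA] = 0.992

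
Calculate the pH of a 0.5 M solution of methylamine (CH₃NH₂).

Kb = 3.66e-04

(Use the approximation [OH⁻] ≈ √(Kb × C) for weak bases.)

[OH⁻] = √(Kb × C) = √(3.66e-04 × 0.5) = 1.3528e-02. pOH = 1.87, pH = 14 - pOH

pH = 12.13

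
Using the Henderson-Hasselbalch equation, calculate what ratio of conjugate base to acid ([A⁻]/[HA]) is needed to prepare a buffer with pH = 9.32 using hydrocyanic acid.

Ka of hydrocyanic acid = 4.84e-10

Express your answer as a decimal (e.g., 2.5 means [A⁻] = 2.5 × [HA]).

pKa = -log(4.84e-10) = 9.3152. pH = pKa + log([A⁻]/[HA]), so log([A⁻]/[HA]) = pH − pKa = 9.32 − 9.3152 = 0.0048. [A⁻]/[HA] = 10^(0.0048) = 1.01

[A⁻]/[HA] = 1.01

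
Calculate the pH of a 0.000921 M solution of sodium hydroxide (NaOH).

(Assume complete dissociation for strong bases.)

[OH⁻] = 0.000921 M for strong base. pOH = -log[OH⁻] = 3.04, pH = 14 - pOH

pH = 10.96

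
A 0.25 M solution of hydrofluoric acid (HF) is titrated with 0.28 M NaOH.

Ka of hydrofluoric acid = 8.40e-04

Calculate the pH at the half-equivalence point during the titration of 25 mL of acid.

At half-equivalence [HA] = [A⁻], so Henderson-Hasselbalch gives pH = pKa = -log(8.40e-04) = 3.08.

pH = pKa = 3.08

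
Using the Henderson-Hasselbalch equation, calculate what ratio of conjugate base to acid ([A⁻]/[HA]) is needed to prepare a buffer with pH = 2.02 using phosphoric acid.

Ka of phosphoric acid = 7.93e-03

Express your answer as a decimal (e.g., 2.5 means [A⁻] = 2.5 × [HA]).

pKa = -log(7.93e-03) = 2.1007. pH = pKa + log([A⁻]/[HA]), so log([A⁻]/[HA]) = pH − pKa = 2.02 − 2.1007 = -0.0807. [A⁻]/[HA] = 10^(-0.0807) = 0.830

[A⁻]/[HA] = 0.830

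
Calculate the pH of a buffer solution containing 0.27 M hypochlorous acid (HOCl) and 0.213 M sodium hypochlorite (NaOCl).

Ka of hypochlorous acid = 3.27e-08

pKa = -log(3.27e-08) = 7.49. pH = pKa + log([A⁻]/[HA]) = 7.49 + log(0.213/0.27)

pH = 7.38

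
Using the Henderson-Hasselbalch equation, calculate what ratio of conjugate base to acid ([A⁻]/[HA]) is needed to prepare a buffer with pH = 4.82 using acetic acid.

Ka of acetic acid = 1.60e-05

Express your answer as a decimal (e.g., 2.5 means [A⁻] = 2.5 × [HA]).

pKa = -log(1.60e-05) = 4.7959. pH = pKa + log([A⁻]/[HA]), so log([A⁻]/[HA]) = pH − pKa = 4.82 − 4.7959 = 0.0241. [A⁻]/[HA] = 10^(0.0241) = 1.06

[A⁻]/[HA] = 1.06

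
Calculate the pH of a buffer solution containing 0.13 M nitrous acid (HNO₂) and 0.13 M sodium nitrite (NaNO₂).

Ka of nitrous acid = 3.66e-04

pKa = -log(3.66e-04) = 3.44. pH = pKa + log([A⁻]/[HA]) = 3.44 + log(0.13/0.13)

pH = 3.44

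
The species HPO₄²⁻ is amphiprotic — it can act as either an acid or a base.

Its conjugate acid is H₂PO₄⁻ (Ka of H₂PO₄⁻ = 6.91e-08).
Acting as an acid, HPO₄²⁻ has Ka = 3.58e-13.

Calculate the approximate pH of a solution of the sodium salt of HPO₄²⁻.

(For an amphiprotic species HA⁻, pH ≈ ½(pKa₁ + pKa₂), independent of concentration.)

pKa₁ = -log(6.91e-08) = 7.16; pKa₂ = -log(3.58e-13) = 12.45. For an amphiprotic species, pH ≈ ½(pKa₁ + pKa₂) = ½(7.16 + 12.45) = 9.80.

pH = 9.80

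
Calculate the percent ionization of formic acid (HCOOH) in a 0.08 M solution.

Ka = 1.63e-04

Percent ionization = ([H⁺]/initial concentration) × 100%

Using Ka equilibrium: x² + Ka×x - Ka×C = 0. Solving: [H⁺] = 3.5305e-03. Percent = (3.5305e-03/0.08) × 100

Percent ionization = 4.41%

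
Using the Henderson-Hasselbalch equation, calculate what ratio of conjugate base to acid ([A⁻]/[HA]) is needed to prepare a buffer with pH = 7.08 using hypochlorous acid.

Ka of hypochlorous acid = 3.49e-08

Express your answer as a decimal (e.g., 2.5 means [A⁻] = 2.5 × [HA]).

pKa = -log(3.49e-08) = 7.4572. pH = pKa + log([A⁻]/[HA]), so log([A⁻]/[HA]) = pH − pKa = 7.08 − 7.4572 = -0.3772. [A⁻]/[HA] = 10^(-0.3772) = 0.420

[A⁻]/[HA] = 0.420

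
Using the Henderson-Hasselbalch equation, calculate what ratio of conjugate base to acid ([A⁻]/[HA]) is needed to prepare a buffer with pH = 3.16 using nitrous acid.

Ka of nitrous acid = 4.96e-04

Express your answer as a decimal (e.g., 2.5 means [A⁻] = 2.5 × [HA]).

pKa = -log(4.96e-04) = 3.3045. pH = pKa + log([A⁻]/[HA]), so log([A⁻]/[HA]) = pH − pKa = 3.16 − 3.3045 = -0.1445. [A⁻]/[HA] = 10^(-0.1445) = 0.717

[A⁻]/[HA] = 0.717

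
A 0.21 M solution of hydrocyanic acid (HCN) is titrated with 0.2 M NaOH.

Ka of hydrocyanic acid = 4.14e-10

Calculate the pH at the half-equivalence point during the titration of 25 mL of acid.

At half-equivalence [HA] = [A⁻], so Henderson-Hasselbalch gives pH = pKa = -log(4.14e-10) = 9.38.

pH = pKa = 9.38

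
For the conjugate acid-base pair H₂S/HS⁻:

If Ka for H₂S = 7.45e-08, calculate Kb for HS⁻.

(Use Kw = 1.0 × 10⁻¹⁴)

For a conjugate pair Ka × Kb = Kw, so Kb = Kw/Ka = 1.0 × 10⁻¹⁴ / 7.45e-08 = 1.34e-07.

K_b = 1.34e-07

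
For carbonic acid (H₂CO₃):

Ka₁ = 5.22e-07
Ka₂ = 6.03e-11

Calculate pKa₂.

pKa₂ = -log(Ka₂) = -log(6.03e-11) = 10.22.

pK_{a2} = 10.22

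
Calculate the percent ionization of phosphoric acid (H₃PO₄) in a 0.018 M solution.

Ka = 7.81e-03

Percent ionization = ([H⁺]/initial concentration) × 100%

Using Ka equilibrium: x² + Ka×x - Ka×C = 0. Solving: [H⁺] = 8.5781e-03. Percent = (8.5781e-03/0.018) × 100

Percent ionization = 47.7%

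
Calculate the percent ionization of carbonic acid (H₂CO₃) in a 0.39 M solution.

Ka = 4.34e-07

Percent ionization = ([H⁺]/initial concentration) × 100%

Using Ka equilibrium: x² + Ka×x - Ka×C = 0. Solving: [H⁺] = 4.1120e-04. Percent = (4.1120e-04/0.39) × 100

Percent ionization = 0.105%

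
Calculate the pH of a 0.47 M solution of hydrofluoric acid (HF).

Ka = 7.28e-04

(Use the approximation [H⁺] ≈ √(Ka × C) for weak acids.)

[H⁺] = √(Ka × C) = √(7.28e-04 × 0.47) = 1.8498e-02. pH = -log(1.8498e-02)

pH = 1.73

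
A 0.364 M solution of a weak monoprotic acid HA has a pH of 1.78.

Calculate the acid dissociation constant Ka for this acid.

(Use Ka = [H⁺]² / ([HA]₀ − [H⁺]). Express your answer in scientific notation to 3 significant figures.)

[H⁺] = 10^(−pH) = 10^(−1.78) = 1.660e-02 M. For HA ⇌ H⁺ + A⁻, Ka = [H⁺][A⁻]/[HA] = [H⁺]² / ([HA]₀ − [H⁺]) = (1.660e-02)² / (0.364 − 1.660e-02) = 7.93e-04.

K_a = 7.93e-04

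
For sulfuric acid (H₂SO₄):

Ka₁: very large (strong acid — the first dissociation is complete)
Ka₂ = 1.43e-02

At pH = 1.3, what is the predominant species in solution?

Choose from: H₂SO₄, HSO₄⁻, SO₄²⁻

The first dissociation is complete, so H₂SO₄ itself is never the predominant species in water; pKa₂ = -log(1.43e-02) = 1.84. For a polyprotic acid the predominant species crosses at each pKa: below pKa_n the protonated form dominates, above it the deprotonated form does. At pH = 1.3, the predominant species is HSO₄⁻.

HSO₄⁻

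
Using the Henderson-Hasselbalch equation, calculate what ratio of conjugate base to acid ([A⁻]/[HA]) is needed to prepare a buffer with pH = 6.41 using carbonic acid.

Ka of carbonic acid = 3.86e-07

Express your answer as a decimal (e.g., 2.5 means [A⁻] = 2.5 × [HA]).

pKa = -log(3.86e-07) = 6.4134. pH = pKa + log([A⁻]/[HA]), so log([A⁻]/[HA]) = pH − pKa = 6.41 − 6.4134 = -0.0034. [A⁻]/[HA] = 10^(-0.0034) = 0.992

[A⁻]/[HA] = 0.992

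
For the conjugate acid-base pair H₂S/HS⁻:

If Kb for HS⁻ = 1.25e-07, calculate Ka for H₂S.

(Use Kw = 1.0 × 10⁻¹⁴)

For a conjugate pair Ka × Kb = Kw, so Ka = Kw/Kb = 1.0 × 10⁻¹⁴ / 1.25e-07 = 8.00e-08.

K_a = 8.00e-08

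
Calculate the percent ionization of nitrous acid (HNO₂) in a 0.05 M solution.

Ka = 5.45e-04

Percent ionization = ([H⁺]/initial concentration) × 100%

Using Ka equilibrium: x² + Ka×x - Ka×C = 0. Solving: [H⁺] = 4.9548e-03. Percent = (4.9548e-03/0.05) × 100

Percent ionization = 9.91%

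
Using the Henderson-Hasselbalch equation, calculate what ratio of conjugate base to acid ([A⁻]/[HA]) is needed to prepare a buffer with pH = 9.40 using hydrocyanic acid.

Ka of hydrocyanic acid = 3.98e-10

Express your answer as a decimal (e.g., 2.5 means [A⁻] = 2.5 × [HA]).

pKa = -log(3.98e-10) = 9.4001. pH = pKa + log([A⁻]/[HA]), so log([A⁻]/[HA]) = pH − pKa = 9.40 − 9.4001 = -0.0001. [A⁻]/[HA] = 10^(-0.0001) = 1.00

[A⁻]/[HA] = 1.00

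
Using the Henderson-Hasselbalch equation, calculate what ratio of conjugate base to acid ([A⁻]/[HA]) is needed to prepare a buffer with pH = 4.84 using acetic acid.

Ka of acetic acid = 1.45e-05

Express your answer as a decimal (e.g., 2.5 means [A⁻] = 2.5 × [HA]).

pKa = -log(1.45e-05) = 4.8386. pH = pKa + log([A⁻]/[HA]), so log([A⁻]/[HA]) = pH − pKa = 4.84 − 4.8386 = 0.0014. [A⁻]/[HA] = 10^(0.0014) = 1.00

[A⁻]/[HA] = 1.00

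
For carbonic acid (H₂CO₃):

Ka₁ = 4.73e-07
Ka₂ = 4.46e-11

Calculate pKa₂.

pKa₂ = -log(Ka₂) = -log(4.46e-11) = 10.35.

pK_{a2} = 10.35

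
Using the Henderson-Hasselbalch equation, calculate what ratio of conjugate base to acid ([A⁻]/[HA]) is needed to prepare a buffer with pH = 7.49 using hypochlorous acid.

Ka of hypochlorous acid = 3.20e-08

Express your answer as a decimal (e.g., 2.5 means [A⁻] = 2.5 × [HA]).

pKa = -log(3.20e-08) = 7.4949. pH = pKa + log([A⁻]/[HA]), so log([A⁻]/[HA]) = pH − pKa = 7.49 − 7.4949 = -0.0049. [A⁻]/[HA] = 10^(-0.0049) = 0.989

[A⁻]/[HA] = 0.989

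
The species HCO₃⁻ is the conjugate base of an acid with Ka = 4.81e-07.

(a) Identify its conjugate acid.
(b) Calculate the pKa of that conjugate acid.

(a) The conjugate acid is formed by adding one H⁺ to HCO₃⁻, giving H₂CO₃. (b) pKa = -log(Ka) = -log(4.81e-07) = 6.32.

Conjugate acid: H₂CO₃; pK_a = 6.32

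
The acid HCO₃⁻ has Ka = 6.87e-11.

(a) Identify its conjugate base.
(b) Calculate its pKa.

(a) The conjugate base is formed by removing one H⁺ from HCO₃⁻, giving CO₃²⁻. (b) pKa = -log(Ka) = -log(6.87e-11) = 10.16.

Conjugate base: CO₃²⁻; pK_a = 10.16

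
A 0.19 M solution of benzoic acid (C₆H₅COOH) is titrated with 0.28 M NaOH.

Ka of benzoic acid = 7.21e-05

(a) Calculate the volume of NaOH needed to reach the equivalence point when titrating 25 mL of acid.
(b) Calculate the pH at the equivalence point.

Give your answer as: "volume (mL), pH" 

moles acid = 0.19 × 25/1000 = 0.00475 mol; V_base = moles/0.28 × 1000 = 17.0 mL. At equivalence only the conjugate base is present: [A⁻] = 0.00475/0.042 = 1.1319e-01 M. Kb = Kw/Ka = 1.39e-10; [OH⁻] = √(Kb × [A⁻]) = 3.9622e-06; pOH = 5.40; pH = 14 - pOH = 8.60.

V = 17.0 mL, pH = 8.60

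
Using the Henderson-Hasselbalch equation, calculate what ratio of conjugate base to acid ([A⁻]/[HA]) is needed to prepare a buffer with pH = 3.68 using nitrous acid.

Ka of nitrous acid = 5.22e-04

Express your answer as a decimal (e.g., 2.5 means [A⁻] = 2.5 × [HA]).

pKa = -log(5.22e-04) = 3.2823. pH = pKa + log([A⁻]/[HA]), so log([A⁻]/[HA]) = pH − pKa = 3.68 − 3.2823 = 0.3977. [A⁻]/[HA] = 10^(0.3977) = 2.50

[A⁻]/[HA] = 2.50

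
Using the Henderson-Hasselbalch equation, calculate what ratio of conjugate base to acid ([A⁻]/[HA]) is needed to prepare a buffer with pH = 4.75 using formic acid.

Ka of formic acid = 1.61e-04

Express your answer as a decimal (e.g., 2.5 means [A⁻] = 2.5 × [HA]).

pKa = -log(1.61e-04) = 3.7932. pH = pKa + log([A⁻]/[HA]), so log([A⁻]/[HA]) = pH − pKa = 4.75 − 3.7932 = 0.9568. [A⁻]/[HA] = 10^(0.9568) = 9.05

[A⁻]/[HA] = 9.05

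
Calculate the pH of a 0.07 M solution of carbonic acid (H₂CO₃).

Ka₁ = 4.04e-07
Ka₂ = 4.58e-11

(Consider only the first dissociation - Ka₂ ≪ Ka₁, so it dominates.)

First dissociation dominates. From Ka₁ = [H⁺][HA⁻]/[H₂A], x² + Ka₁·x − Ka₁·C = 0 with C = 0.07 M and Ka₁ = 4.04e-07. Solving: [H⁺] = (−Ka₁ + √(Ka₁² + 4·Ka₁·C)) / 2 = 1.6796e-04 M. pH = -log(1.6796e-04) = 3.77.

pH = 3.77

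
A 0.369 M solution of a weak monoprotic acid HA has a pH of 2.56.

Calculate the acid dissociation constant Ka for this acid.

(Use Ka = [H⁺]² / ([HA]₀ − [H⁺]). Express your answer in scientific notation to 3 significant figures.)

[H⁺] = 10^(−pH) = 10^(−2.56) = 2.754e-03 M. For HA ⇌ H⁺ + A⁻, Ka = [H⁺][A⁻]/[HA] = [H⁺]² / ([HA]₀ − [H⁺]) = (2.754e-03)² / (0.369 − 2.754e-03) = 2.07e-05.

K_a = 2.07e-05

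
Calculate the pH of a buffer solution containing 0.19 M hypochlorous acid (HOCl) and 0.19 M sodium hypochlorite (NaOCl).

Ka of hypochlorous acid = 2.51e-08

pKa = -log(2.51e-08) = 7.60. pH = pKa + log([A⁻]/[HA]) = 7.60 + log(0.19/0.19)

pH = 7.60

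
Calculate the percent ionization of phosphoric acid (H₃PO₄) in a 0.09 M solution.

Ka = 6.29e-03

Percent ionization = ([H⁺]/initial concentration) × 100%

Using Ka equilibrium: x² + Ka×x - Ka×C = 0. Solving: [H⁺] = 2.0855e-02. Percent = (2.0855e-02/0.09) × 100

Percent ionization = 23.2%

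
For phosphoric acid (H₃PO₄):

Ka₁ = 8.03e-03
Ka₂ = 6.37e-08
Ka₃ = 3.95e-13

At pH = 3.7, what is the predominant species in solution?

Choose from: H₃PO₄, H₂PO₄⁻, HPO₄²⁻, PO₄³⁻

pKa₁ = 2.10, pKa₂ = 7.20, pKa₃ = 12.40. For a polyprotic acid the predominant species crosses at each pKa: below pKa_n the protonated form dominates, above it the deprotonated form does. At pH = 3.7, the predominant species is H₂PO₄⁻.

H₂PO₄⁻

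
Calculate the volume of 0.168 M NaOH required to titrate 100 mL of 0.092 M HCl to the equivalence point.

At equivalence: moles acid = moles base. moles HCl = 0.092 × 100/1000 = 0.0092 mol. V_base = moles / 0.168 × 1000 = 54.8 mL.

V_{base} = 54.8 mL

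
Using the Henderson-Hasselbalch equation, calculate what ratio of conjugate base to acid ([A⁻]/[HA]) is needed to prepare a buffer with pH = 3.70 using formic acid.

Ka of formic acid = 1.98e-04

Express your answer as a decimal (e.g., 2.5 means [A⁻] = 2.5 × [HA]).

pKa = -log(1.98e-04) = 3.7033. pH = pKa + log([A⁻]/[HA]), so log([A⁻]/[HA]) = pH − pKa = 3.70 − 3.7033 = -0.0033. [A⁻]/[HA] = 10^(-0.0033) = 0.992

[A⁻]/[HA] = 0.992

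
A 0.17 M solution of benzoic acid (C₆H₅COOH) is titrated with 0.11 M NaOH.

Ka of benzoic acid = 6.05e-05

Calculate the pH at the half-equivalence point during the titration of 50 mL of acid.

At half-equivalence [HA] = [A⁻], so Henderson-Hasselbalch gives pH = pKa = -log(6.05e-05) = 4.22.

pH = pKa = 4.22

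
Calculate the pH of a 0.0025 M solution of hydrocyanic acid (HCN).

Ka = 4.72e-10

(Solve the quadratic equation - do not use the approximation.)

x² + Ka×x - Ka×C = 0. Using quadratic formula: [H⁺] = 1.0860e-06

pH = 5.96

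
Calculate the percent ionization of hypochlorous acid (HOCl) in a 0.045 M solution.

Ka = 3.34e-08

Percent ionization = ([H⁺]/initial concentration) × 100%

Using Ka equilibrium: x² + Ka×x - Ka×C = 0. Solving: [H⁺] = 3.8752e-05. Percent = (3.8752e-05/0.045) × 100

Percent ionization = 0.0861%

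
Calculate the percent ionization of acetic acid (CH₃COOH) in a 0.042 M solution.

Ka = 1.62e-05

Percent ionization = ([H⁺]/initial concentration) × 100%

Using Ka equilibrium: x² + Ka×x - Ka×C = 0. Solving: [H⁺] = 8.1680e-04. Percent = (8.1680e-04/0.042) × 100

Percent ionization = 1.94%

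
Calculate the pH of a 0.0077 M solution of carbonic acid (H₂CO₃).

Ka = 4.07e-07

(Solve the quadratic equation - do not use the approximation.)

x² + Ka×x - Ka×C = 0. Using quadratic formula: [H⁺] = 5.5778e-05

pH = 4.25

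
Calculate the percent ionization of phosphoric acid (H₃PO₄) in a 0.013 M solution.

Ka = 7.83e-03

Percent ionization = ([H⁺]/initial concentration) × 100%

Using Ka equilibrium: x² + Ka×x - Ka×C = 0. Solving: [H⁺] = 6.9071e-03. Percent = (6.9071e-03/0.013) × 100

Percent ionization = 53.1%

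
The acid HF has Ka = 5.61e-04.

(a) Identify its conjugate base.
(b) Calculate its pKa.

(a) The conjugate base is formed by removing one H⁺ from HF, giving F⁻. (b) pKa = -log(Ka) = -log(5.61e-04) = 3.25.

Conjugate base: F⁻; pK_a = 3.25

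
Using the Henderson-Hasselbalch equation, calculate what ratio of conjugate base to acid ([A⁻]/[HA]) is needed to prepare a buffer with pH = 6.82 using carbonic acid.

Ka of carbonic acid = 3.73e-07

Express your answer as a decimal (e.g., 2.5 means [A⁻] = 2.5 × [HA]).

pKa = -log(3.73e-07) = 6.4283. pH = pKa + log([A⁻]/[HA]), so log([A⁻]/[HA]) = pH − pKa = 6.82 − 6.4283 = 0.3917. [A⁻]/[HA] = 10^(0.3917) = 2.46

[A⁻]/[HA] = 2.46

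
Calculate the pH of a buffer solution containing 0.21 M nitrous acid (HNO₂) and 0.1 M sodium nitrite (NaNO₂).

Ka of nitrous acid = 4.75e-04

pKa = -log(4.75e-04) = 3.32. pH = pKa + log([A⁻]/[HA]) = 3.32 + log(0.1/0.21)

pH = 3.00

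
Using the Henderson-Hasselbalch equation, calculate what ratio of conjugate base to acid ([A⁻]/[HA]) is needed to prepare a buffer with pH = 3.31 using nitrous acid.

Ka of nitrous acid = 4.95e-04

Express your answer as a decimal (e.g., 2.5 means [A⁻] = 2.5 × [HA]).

pKa = -log(4.95e-04) = 3.3054. pH = pKa + log([A⁻]/[HA]), so log([A⁻]/[HA]) = pH − pKa = 3.31 − 3.3054 = 0.0046. [A⁻]/[HA] = 10^(0.0046) = 1.01

[A⁻]/[HA] = 1.01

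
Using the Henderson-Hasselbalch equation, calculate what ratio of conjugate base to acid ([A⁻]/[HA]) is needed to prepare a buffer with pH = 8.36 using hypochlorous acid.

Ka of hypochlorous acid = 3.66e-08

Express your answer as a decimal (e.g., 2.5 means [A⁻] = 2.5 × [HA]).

pKa = -log(3.66e-08) = 7.4365. pH = pKa + log([A⁻]/[HA]), so log([A⁻]/[HA]) = pH − pKa = 8.36 − 7.4365 = 0.9235. [A⁻]/[HA] = 10^(0.9235) = 8.38

[A⁻]/[HA] = 8.38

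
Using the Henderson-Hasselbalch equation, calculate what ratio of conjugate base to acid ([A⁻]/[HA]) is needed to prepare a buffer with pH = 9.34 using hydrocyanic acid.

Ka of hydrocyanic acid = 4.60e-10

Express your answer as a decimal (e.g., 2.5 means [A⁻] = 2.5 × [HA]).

pKa = -log(4.60e-10) = 9.3372. pH = pKa + log([A⁻]/[HA]), so log([A⁻]/[HA]) = pH − pKa = 9.34 − 9.3372 = 0.0028. [A⁻]/[HA] = 10^(0.0028) = 1.01

[A⁻]/[HA] = 1.01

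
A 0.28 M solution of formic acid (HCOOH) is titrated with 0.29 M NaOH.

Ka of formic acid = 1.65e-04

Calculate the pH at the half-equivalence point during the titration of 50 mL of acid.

At half-equivalence [HA] = [A⁻], so Henderson-Hasselbalch gives pH = pKa = -log(1.65e-04) = 3.78.

pH = pKa = 3.78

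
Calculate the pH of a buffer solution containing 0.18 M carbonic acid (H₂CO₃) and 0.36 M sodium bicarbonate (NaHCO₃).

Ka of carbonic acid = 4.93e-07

pKa = -log(4.93e-07) = 6.31. pH = pKa + log([A⁻]/[HA]) = 6.31 + log(0.36/0.18)

pH = 6.61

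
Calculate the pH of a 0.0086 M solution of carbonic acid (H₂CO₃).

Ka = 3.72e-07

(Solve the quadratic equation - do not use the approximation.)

x² + Ka×x - Ka×C = 0. Using quadratic formula: [H⁺] = 5.6376e-05

pH = 4.25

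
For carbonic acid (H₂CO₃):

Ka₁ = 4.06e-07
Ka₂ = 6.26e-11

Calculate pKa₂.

pKa₂ = -log(Ka₂) = -log(6.26e-11) = 10.20.

pK_{a2} = 10.20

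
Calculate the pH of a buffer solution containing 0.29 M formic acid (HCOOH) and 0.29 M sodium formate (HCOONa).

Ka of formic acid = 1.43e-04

pKa = -log(1.43e-04) = 3.84. pH = pKa + log([A⁻]/[HA]) = 3.84 + log(0.29/0.29)

pH = 3.84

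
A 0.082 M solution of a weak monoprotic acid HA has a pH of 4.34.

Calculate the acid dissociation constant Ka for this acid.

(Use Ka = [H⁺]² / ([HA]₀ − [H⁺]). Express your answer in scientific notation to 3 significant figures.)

[H⁺] = 10^(−pH) = 10^(−4.34) = 4.571e-05 M. For HA ⇌ H⁺ + A⁻, Ka = [H⁺][A⁻]/[HA] = [H⁺]² / ([HA]₀ − [H⁺]) = (4.571e-05)² / (0.082 − 4.571e-05) = 2.55e-08.

K_a = 2.55e-08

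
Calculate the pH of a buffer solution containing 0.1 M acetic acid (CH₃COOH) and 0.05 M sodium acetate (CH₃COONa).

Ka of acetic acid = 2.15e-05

pKa = -log(2.15e-05) = 4.67. pH = pKa + log([A⁻]/[HA]) = 4.67 + log(0.05/0.1)

pH = 4.37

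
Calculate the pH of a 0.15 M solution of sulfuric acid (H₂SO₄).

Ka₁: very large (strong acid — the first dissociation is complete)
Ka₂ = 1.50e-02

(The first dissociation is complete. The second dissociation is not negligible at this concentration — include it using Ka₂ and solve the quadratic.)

First dissociation is complete: [H⁺]₀ = [HSO₄⁻]₀ = C = 0.15 M. Second dissociation HSO₄⁻ ⇌ H⁺ + SO₄²⁻: let x = [SO₄²⁻]. Ka₂ = (C + x)·x / (C − x) = 1.50e-02 → x² + (C + Ka₂)·x − Ka₂·C = 0 → x² + 0.16500·x − 2.250e-03 = 0. x = (−0.16500 + √(0.16500² + 4 × 2.250e-03)) / 2 = 1.2664e-02 M. [H⁺] = C + x = 0.15 + 1.2664e-02 = 1.6266e-01 M. pH = -log(1.6266e-01) = 0.79.

pH = 0.79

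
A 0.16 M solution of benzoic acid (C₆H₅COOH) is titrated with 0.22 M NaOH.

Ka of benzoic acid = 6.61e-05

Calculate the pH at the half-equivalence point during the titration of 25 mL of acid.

At half-equivalence [HA] = [A⁻], so Henderson-Hasselbalch gives pH = pKa = -log(6.61e-05) = 4.18.

pH = pKa = 4.18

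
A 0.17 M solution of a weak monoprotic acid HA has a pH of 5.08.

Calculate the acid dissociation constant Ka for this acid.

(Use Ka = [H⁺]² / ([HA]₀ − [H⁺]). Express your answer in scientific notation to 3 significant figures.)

[H⁺] = 10^(−pH) = 10^(−5.08) = 8.318e-06 M. For HA ⇌ H⁺ + A⁻, Ka = [H⁺][A⁻]/[HA] = [H⁺]² / ([HA]₀ − [H⁺]) = (8.318e-06)² / (0.17 − 8.318e-06) = 4.07e-10.

K_a = 4.07e-10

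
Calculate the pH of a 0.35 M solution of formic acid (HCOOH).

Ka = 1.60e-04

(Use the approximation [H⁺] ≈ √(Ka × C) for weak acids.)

[H⁺] = √(Ka × C) = √(1.60e-04 × 0.35) = 7.4833e-03. pH = -log(7.4833e-03)

pH = 2.13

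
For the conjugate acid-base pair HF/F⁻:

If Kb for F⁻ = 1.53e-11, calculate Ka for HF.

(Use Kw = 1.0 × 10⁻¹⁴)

For a conjugate pair Ka × Kb = Kw, so Ka = Kw/Kb = 1.0 × 10⁻¹⁴ / 1.53e-11 = 6.54e-04.

K_a = 6.54e-04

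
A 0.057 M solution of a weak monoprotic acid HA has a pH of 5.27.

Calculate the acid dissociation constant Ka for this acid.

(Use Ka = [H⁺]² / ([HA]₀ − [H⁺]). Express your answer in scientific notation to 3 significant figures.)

[H⁺] = 10^(−pH) = 10^(−5.27) = 5.370e-06 M. For HA ⇌ H⁺ + A⁻, Ka = [H⁺][A⁻]/[HA] = [H⁺]² / ([HA]₀ − [H⁺]) = (5.370e-06)² / (0.057 − 5.370e-06) = 5.06e-10.

K_a = 5.06e-10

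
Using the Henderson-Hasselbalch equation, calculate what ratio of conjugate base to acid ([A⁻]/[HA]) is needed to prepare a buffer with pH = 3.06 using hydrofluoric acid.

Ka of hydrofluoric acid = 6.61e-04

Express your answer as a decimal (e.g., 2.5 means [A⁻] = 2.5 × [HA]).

pKa = -log(6.61e-04) = 3.1798. pH = pKa + log([A⁻]/[HA]), so log([A⁻]/[HA]) = pH − pKa = 3.06 − 3.1798 = -0.1198. [A⁻]/[HA] = 10^(-0.1198) = 0.759

[A⁻]/[HA] = 0.759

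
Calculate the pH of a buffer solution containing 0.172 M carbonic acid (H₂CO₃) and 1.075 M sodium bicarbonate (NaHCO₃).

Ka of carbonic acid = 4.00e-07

pKa = -log(4.00e-07) = 6.40. pH = pKa + log([A⁻]/[HA]) = 6.40 + log(1.075/0.172)

pH = 7.19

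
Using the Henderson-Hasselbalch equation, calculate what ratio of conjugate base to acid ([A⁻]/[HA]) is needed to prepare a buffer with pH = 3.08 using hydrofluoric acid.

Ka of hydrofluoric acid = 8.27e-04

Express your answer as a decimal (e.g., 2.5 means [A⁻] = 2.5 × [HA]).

pKa = -log(8.27e-04) = 3.0825. pH = pKa + log([A⁻]/[HA]), so log([A⁻]/[HA]) = pH − pKa = 3.08 − 3.0825 = -0.0025. [A⁻]/[HA] = 10^(-0.0025) = 0.994

[A⁻]/[HA] = 0.994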